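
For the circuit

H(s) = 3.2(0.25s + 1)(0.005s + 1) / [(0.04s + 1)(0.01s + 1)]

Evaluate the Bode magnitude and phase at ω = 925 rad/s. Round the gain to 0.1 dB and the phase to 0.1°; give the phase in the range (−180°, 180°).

20.1 dB, -4.7°

At ω = 925 rad/s:
zero (1 + j925·0.25) = 1 + j231.25 → |·| ≈ 231.25, ∠ ≈ 89.75°
zero (1 + j925·0.005) = 1 + j4.625 → |·| ≈ 4.7319, ∠ ≈ 77.80°
pole (1 + j925·0.04) = 1 + j37 → |·| ≈ 37.014, ∠ ≈ 88.45°
pole (1 + j925·0.01) = 1 + j9.25 → |·| ≈ 9.3039, ∠ ≈ 83.83°
|H| = 3.2 · 231.25 · 4.7319 / (37.014 · 9.3039) ≈ 10.168
Gain = 20 log₁₀(10.168) ≈ 20.14 dB
∠H = (89.75° + 77.80°) − (88.45° + 83.83°) = -4.73°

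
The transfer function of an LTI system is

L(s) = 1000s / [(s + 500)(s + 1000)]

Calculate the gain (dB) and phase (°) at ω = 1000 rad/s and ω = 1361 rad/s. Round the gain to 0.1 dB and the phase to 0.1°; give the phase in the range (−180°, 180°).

ω = 1000: -4.0 dB, -18.4°; ω = 1361: -5.1 dB, -33.5°

At s = jω = j1000:
zero at origin: s = j1000 → |·| = 1000, ∠ = 90.00°
pole (s+500): 500 + j1000 → |·| = √(500²+1000²) = √1250000 ≈ 1118, ∠ = arctan(1000/500) ≈ 63.43°
pole (s+1000): 1000 + j1000 → |·| = √(1000²+1000²) = √2000000 ≈ 1414.2, ∠ = arctan(1000/1000) ≈ 45.00°
|L| = 1000 · 1000 / 1.5811e+06 ≈ 0.63247
Gain = 20 log₁₀(0.63247) ≈ -3.98 dB
∠L = 90.00° − 108.43° = -18.43°

At s = jω = j1361:
zero at origin: s = j1361 → |·| = 1361, ∠ = 90.00°
pole (s+500): 500 + j1361 → |·| = √(500²+1361²) = √2102321 ≈ 1449.9, ∠ = arctan(1361/500) ≈ 69.83°
pole (s+1000): 1000 + j1361 → |·| = √(1000²+1361²) = √2852321 ≈ 1688.9, ∠ = arctan(1361/1000) ≈ 53.69°
|L| = 1000 · 1361 / 2.4487e+06 ≈ 0.55581
Gain = 20 log₁₀(0.55581) ≈ -5.10 dB
∠L = 90.00° − 123.52° = -33.52°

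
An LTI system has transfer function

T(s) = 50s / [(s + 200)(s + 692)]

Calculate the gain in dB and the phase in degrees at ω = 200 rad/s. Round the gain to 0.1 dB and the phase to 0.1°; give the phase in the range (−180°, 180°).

-26.2 dB, 28.9°

At s = jω = j200:
zero at origin: s = j200 → |·| = 200, ∠ = 90.00°
pole (s+200): 200 + j200 → |·| = √(200²+200²) = √80000 ≈ 282.84, ∠ = arctan(200/200) ≈ 45.00°
pole (s+692): 692 + j200 → |·| = √(692²+200²) = √518864 ≈ 720.32, ∠ = arctan(200/692) ≈ 16.12°
|T| = 50 · 200 / 2.0374e+05 ≈ 0.049082
Gain = 20 log₁₀(0.049082) ≈ -26.18 dB
∠T = 90.00° − 61.12° = 28.88°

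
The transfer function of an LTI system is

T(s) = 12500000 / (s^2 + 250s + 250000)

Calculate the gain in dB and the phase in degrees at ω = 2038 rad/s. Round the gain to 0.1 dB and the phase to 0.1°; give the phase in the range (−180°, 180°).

At s = jω = j2038:
quadratic: (j2038)² + 250·j2038 + 250000 = -3903444 + j509500 → |·| ≈ 3.9366e+06, ∠ ≈ 172.56°
|T| = 12500000 / 3.9366e+06 ≈ 3.1753
Gain = 20 log₁₀(3.1753) ≈ 10.04 dB
∠T = 0.00° − 172.56° = -172.56°

10.0 dB, -172.6°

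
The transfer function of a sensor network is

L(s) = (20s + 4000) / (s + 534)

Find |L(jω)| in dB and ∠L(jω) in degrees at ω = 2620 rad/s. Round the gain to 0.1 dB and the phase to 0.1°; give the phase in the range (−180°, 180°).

25.9 dB, 7.2°

Substitute s = j2620:
Numerator: 20(j2620) + 4000 = 4000 + j52400
Denominator: (j2620) + 534 = 534 + j2620
|N| = √(4000² + 52400²) ≈ 52552, ∠N ≈ 85.63°
|D| = √(534² + 2620²) ≈ 2673.9, ∠D ≈ 78.48°
|L| = 52552 / 2673.9 ≈ 19.654
Gain = 20 log₁₀(19.654) ≈ 25.87 dB
∠L = 85.63° − 78.48° = 7.15°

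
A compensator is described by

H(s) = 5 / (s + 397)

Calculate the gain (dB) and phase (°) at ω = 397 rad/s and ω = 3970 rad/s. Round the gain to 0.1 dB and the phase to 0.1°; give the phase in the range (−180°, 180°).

Substitute s = j397:
Numerator: 5 = 5 + j0
Denominator: (j397) + 397 = 397 + j397
|N| = √(5² + 0²) ≈ 5, ∠N ≈ 0.00°
|D| = √(397² + 397²) ≈ 561.44, ∠D ≈ 45.00°
|H| = 5 / 561.44 ≈ 0.0089057
Gain = 20 log₁₀(0.0089057) ≈ -41.01 dB
∠H = 0.00° − 45.00° = -45.00°

Substitute s = j3970:
Numerator: 5 = 5 + j0
Denominator: (j3970) + 397 = 397 + j3970
|N| = √(5² + 0²) ≈ 5, ∠N ≈ 0.00°
|D| = √(397² + 3970²) ≈ 3989.8, ∠D ≈ 84.29°
|H| = 5 / 3989.8 ≈ 0.0012532
Gain = 20 log₁₀(0.0012532) ≈ -58.04 dB
∠H = 0.00° − 84.29° = -84.29°

ω = 397: -41.0 dB, -45.0°; ω = 3970: -58.0 dB, -84.3°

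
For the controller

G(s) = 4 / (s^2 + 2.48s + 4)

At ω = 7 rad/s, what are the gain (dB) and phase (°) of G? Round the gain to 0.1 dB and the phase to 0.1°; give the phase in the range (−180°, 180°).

-21.6 dB, -158.9°

At s = jω = j7:
quadratic: (j7)² + 2.48·j7 + 4 = -45 + j17.36 → |·| ≈ 48.232, ∠ ≈ 158.90°
|G| = 4 / 48.232 ≈ 0.082932
Gain = 20 log₁₀(0.082932) ≈ -21.63 dB
∠G = 0.00° − 158.90° = -158.90°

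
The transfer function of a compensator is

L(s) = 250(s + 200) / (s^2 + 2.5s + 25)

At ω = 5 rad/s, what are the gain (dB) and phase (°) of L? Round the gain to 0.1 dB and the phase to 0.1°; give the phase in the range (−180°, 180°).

At s = jω = j5:
zero (s+200): 200 + j5 → |·| = √(200²+5²) = √40025 ≈ 200.06, ∠ = arctan(5/200) ≈ 1.43°
quadratic: (j5)² + 2.5·j5 + 25 = 0 + j12.5 → |·| ≈ 12.5, ∠ ≈ 90.00°
|L| = 250 · 200.06 / 12.5 ≈ 4001.2
Gain = 20 log₁₀(4001.2) ≈ 72.04 dB
∠L = 1.43° − 90.00° = -88.57°

72.0 dB, -88.6°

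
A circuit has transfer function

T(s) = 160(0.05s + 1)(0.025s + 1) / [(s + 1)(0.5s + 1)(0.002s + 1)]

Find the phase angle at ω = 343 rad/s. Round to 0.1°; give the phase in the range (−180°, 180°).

At ω = 343 rad/s:
zero (1 + j343·0.05) = 1 + j17.15 → |·| ≈ 17.179, ∠ ≈ 86.66°
zero (1 + j343·0.025) = 1 + j8.575 → |·| ≈ 8.6331, ∠ ≈ 83.35°
pole (1 + j343·1) = 1 + j343 → |·| ≈ 343, ∠ ≈ 89.83°
pole (1 + j343·0.5) = 1 + j171.5 → |·| ≈ 171.5, ∠ ≈ 89.67°
pole (1 + j343·0.002) = 1 + j0.686 → |·| ≈ 1.2127, ∠ ≈ 34.45°
∠T = (86.66° + 83.35°) − (89.83° + 89.67° + 34.45°) = -43.94°

-43.9°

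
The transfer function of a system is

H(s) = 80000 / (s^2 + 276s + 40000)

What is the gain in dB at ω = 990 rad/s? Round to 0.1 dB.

At s = jω = j990:
quadratic: (j990)² + 276·j990 + 40000 = -940100 + j273240 → |·| ≈ 9.79e+05, ∠ ≈ 163.79°
|H| = 80000 / 9.79e+05 ≈ 0.081716
Gain = 20 log₁₀(0.081716) ≈ -21.75 dB

-21.8 dB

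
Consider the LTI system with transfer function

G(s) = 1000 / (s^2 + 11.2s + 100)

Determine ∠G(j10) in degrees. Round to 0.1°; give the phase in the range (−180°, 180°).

At s = jω = j10:
quadratic: (j10)² + 11.2·j10 + 100 = 0 + j112 → |·| ≈ 112, ∠ ≈ 90.00°
∠G = 0.00° − 90.00° = -90.00°

-90.0°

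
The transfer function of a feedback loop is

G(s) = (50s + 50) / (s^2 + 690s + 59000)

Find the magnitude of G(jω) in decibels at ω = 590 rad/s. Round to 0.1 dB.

Substitute s = j590:
Numerator: 50(j590) + 50 = 50 + j29500
Denominator: (j590)^2 + 690(j590) + 59000 = -289100 + j407100
|N| = √(50² + 29500²) ≈ 29500, ∠N ≈ 89.90°
|D| = √(289100² + 407100²) ≈ 4.9931e+05, ∠D ≈ 125.38°
|G| = 29500 / 4.9931e+05 ≈ 0.059082
Gain = 20 log₁₀(0.059082) ≈ -24.57 dB

-24.6 dB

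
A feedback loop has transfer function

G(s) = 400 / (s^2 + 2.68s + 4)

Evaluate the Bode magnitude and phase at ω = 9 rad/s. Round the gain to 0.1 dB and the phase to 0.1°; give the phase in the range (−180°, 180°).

At s = jω = j9:
quadratic: (j9)² + 2.68·j9 + 4 = -77 + j24.12 → |·| ≈ 80.689, ∠ ≈ 162.61°
|G| = 400 / 80.689 ≈ 4.9573
Gain = 20 log₁₀(4.9573) ≈ 13.90 dB
∠G = 0.00° − 162.61° = -162.61°

13.9 dB, -162.6°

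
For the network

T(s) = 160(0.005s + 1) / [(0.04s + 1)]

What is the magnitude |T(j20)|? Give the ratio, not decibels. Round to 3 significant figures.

126

At ω = 20 rad/s:
zero (1 + j20·0.005) = 1 + j0.1 → |·| ≈ 1.005, ∠ ≈ 5.71°
pole (1 + j20·0.04) = 1 + j0.8 → |·| ≈ 1.2806, ∠ ≈ 38.66°
|T| = 160 · 1.005 / (1.2806) ≈ 125.57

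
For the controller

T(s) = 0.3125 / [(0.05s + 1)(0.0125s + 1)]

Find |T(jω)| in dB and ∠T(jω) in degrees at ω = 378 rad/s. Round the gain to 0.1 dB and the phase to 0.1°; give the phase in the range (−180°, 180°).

At ω = 378 rad/s:
pole (1 + j378·0.05) = 1 + j18.9 → |·| ≈ 18.926, ∠ ≈ 86.97°
pole (1 + j378·0.0125) = 1 + j4.725 → |·| ≈ 4.8297, ∠ ≈ 78.05°
|T| = 0.3125 · 1 / (18.926 · 4.8297) ≈ 0.0034188
Gain = 20 log₁₀(0.0034188) ≈ -49.32 dB
∠T = (0°) − (86.97° + 78.05°) = -165.02°

-49.3 dB, -165.0°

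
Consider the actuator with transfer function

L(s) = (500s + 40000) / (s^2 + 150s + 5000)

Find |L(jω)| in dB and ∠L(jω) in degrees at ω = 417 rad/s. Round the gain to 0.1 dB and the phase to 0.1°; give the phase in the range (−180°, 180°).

Substitute s = j417:
Numerator: 500(j417) + 40000 = 40000 + j208500
Denominator: (j417)^2 + 150(j417) + 5000 = -168889 + j62550
|N| = √(40000² + 208500²) ≈ 2.123e+05, ∠N ≈ 79.14°
|D| = √(168889² + 62550²) ≈ 1.801e+05, ∠D ≈ 159.68°
|L| = 2.123e+05 / 1.801e+05 ≈ 1.1788
Gain = 20 log₁₀(1.1788) ≈ 1.43 dB
∠L = 79.14° − 159.68° = -80.54°

1.4 dB, -80.5°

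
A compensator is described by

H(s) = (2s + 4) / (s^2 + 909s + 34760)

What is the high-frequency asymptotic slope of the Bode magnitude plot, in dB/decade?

-20 dB/decade

Each pole contributes −20 dB/decade at high frequency; each zero contributes +20 dB/decade.
Net: 1 zero(s) − 2 pole(s) → -20 dB/decade.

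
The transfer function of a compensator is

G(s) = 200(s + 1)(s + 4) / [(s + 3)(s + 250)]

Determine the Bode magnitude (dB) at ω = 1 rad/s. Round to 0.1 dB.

3.4 dB

At s = jω = j1:
zero (s+1): 1 + j1 → |·| = √(1²+1²) = √2 ≈ 1.4142, ∠ = arctan(1/1) ≈ 45.00°
zero (s+4): 4 + j1 → |·| = √(4²+1²) = √17 ≈ 4.1231, ∠ = arctan(1/4) ≈ 14.04°
pole (s+3): 3 + j1 → |·| = √(3²+1²) = √10 ≈ 3.1623, ∠ = arctan(1/3) ≈ 18.43°
pole (s+250): 250 + j1 → |·| = √(250²+1²) = √62501 ≈ 250, ∠ = arctan(1/250) ≈ 0.23°
|G| = 200 · 5.8309 / 790.58 ≈ 1.4751
Gain = 20 log₁₀(1.4751) ≈ 3.38 dB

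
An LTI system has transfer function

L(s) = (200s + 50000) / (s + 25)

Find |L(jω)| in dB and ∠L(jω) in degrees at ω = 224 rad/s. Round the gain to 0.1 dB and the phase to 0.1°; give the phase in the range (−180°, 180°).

49.5 dB, -41.8°

Substitute s = j224:
Numerator: 200(j224) + 50000 = 50000 + j44800
Denominator: (j224) + 25 = 25 + j224
|N| = √(50000² + 44800²) ≈ 67134, ∠N ≈ 41.86°
|D| = √(25² + 224²) ≈ 225.39, ∠D ≈ 83.63°
|L| = 67134 / 225.39 ≈ 297.86
Gain = 20 log₁₀(297.86) ≈ 49.48 dB
∠L = 41.86° − 83.63° = -41.77°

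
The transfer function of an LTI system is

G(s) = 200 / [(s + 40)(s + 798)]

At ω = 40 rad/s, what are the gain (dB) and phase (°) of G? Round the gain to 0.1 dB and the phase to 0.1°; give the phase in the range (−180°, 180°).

-47.1 dB, -47.9°

At s = jω = j40:
pole (s+40): 40 + j40 → |·| = √(40²+40²) = √3200 ≈ 56.569, ∠ = arctan(40/40) ≈ 45.00°
pole (s+798): 798 + j40 → |·| = √(798²+40²) = √638404 ≈ 799, ∠ = arctan(40/798) ≈ 2.87°
|G| = 200 / 45199 ≈ 0.0044249
Gain = 20 log₁₀(0.0044249) ≈ -47.08 dB
∠G = 0.00° − 47.87° = -47.87°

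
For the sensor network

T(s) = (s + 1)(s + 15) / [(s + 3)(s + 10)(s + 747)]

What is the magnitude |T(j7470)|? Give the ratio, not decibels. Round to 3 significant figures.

0.000133

At s = jω = j7470:
zero (s+1): 1 + j7470 → |·| = √(1²+7470²) = √55800901 ≈ 7470, ∠ = arctan(7470/1) ≈ 89.99°
zero (s+15): 15 + j7470 → |·| = √(15²+7470²) = √55801125 ≈ 7470, ∠ = arctan(7470/15) ≈ 89.88°
pole (s+3): 3 + j7470 → |·| = √(3²+7470²) = √55800909 ≈ 7470, ∠ = arctan(7470/3) ≈ 89.98°
pole (s+10): 10 + j7470 → |·| = √(10²+7470²) = √55801000 ≈ 7470, ∠ = arctan(7470/10) ≈ 89.92°
pole (s+747): 747 + j7470 → |·| = √(747²+7470²) = √56358909 ≈ 7507.3, ∠ = arctan(7470/747) ≈ 84.29°
|T| = 1 · 5.5801e+07 / 4.1891e+11 ≈ 0.00013321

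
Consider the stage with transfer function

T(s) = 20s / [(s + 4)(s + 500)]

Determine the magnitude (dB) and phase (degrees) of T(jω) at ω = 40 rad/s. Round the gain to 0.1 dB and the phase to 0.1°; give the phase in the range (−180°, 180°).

-28.0 dB, 1.1°

At s = jω = j40:
zero at origin: s = j40 → |·| = 40, ∠ = 90.00°
pole (s+4): 4 + j40 → |·| = √(4²+40²) = √1616 ≈ 40.2, ∠ = arctan(40/4) ≈ 84.29°
pole (s+500): 500 + j40 → |·| = √(500²+40²) = √251600 ≈ 501.6, ∠ = arctan(40/500) ≈ 4.57°
|T| = 20 · 40 / 20164 ≈ 0.039675
Gain = 20 log₁₀(0.039675) ≈ -28.03 dB
∠T = 90.00° − 88.86° = 1.14°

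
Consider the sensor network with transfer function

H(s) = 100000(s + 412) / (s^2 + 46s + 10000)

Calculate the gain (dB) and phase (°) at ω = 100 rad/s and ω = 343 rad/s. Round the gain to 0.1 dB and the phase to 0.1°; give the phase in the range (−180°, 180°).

ω = 100: 79.3 dB, -76.4°; ω = 343: 53.9 dB, -131.9°

At s = jω = j100:
zero (s+412): 412 + j100 → |·| = √(412²+100²) = √179744 ≈ 423.96, ∠ = arctan(100/412) ≈ 13.64°
quadratic: (j100)² + 46·j100 + 10000 = 0 + j4600 → |·| ≈ 4600, ∠ ≈ 90.00°
|H| = 100000 · 423.96 / 4600 ≈ 9216.5
Gain = 20 log₁₀(9216.5) ≈ 79.29 dB
∠H = 13.64° − 90.00° = -76.36°

At s = jω = j343:
zero (s+412): 412 + j343 → |·| = √(412²+343²) = √287393 ≈ 536.09, ∠ = arctan(343/412) ≈ 39.78°
quadratic: (j343)² + 46·j343 + 10000 = -107649 + j15778 → |·| ≈ 1.088e+05, ∠ ≈ 171.66°
|H| = 100000 · 536.09 / 1.088e+05 ≈ 492.73
Gain = 20 log₁₀(492.73) ≈ 53.85 dB
∠H = 39.78° − 171.66° = -131.88°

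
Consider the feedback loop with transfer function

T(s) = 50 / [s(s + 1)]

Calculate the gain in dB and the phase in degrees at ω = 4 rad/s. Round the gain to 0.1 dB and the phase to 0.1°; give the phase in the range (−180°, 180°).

9.6 dB, -166.0°

At s = jω = j4:
pole (s+1): 1 + j4 → |·| = √(1²+4²) = √17 ≈ 4.1231, ∠ = arctan(4/1) ≈ 75.96°
pole at origin: |s| = 4, ∠ = 90.00° (in denominator)
|T| = 50 / 16.492 ≈ 3.0318
Gain = 20 log₁₀(3.0318) ≈ 9.63 dB
∠T = 0.00° − 165.96° = -165.96°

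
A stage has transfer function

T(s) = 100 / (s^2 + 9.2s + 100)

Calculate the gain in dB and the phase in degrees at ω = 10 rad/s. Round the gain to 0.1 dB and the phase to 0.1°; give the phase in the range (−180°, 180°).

0.7 dB, -90.0°

At s = jω = j10:
quadratic: (j10)² + 9.2·j10 + 100 = 0 + j92 → |·| ≈ 92, ∠ ≈ 90.00°
|T| = 100 / 92 ≈ 1.087
Gain = 20 log₁₀(1.087) ≈ 0.72 dB
∠T = 0.00° − 90.00° = -90.00°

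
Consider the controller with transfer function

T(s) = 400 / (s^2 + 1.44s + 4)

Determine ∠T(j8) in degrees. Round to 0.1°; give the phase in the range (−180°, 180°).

At s = jω = j8:
quadratic: (j8)² + 1.44·j8 + 4 = -60 + j11.52 → |·| ≈ 61.096, ∠ ≈ 169.13°
∠T = 0.00° − 169.13° = -169.13°

-169.1°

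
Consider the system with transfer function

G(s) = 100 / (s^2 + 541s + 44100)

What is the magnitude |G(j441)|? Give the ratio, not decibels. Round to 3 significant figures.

Substitute s = j441:
Numerator: 100 = 100 + j0
Denominator: (j441)^2 + 541(j441) + 44100 = -150381 + j238581
|N| = √(100² + 0²) ≈ 100, ∠N ≈ 0.00°
|D| = √(150381² + 238581²) ≈ 2.8202e+05, ∠D ≈ 122.22°
|G| = 100 / 2.8202e+05 ≈ 0.00035458

0.000355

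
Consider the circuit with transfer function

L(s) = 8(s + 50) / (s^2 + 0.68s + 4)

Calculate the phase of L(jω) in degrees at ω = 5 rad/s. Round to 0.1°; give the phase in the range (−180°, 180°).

At s = jω = j5:
zero (s+50): 50 + j5 → |·| = √(50²+5²) = √2525 ≈ 50.249, ∠ = arctan(5/50) ≈ 5.71°
quadratic: (j5)² + 0.68·j5 + 4 = -21 + j3.4 → |·| ≈ 21.273, ∠ ≈ 170.80°
∠L = 5.71° − 170.80° = -165.09°

-165.1°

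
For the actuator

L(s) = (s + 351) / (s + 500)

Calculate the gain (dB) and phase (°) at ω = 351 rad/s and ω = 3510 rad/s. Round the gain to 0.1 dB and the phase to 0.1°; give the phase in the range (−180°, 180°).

ω = 351: -1.8 dB, 9.9°; ω = 3510: -0.0 dB, 2.4°

At s = jω = j351:
zero (s+351): 351 + j351 → |·| = √(351²+351²) = √246402 ≈ 496.39, ∠ = arctan(351/351) ≈ 45.00°
pole (s+500): 500 + j351 → |·| = √(500²+351²) = √373201 ≈ 610.9, ∠ = arctan(351/500) ≈ 35.07°
|L| = 1 · 496.39 / 610.9 ≈ 0.81256
Gain = 20 log₁₀(0.81256) ≈ -1.80 dB
∠L = 45.00° − 35.07° = 9.93°

At s = jω = j3510:
zero (s+351): 351 + j3510 → |·| = √(351²+3510²) = √12443301 ≈ 3527.5, ∠ = arctan(3510/351) ≈ 84.29°
pole (s+500): 500 + j3510 → |·| = √(500²+3510²) = √12570100 ≈ 3545.4, ∠ = arctan(3510/500) ≈ 81.89°
|L| = 1 · 3527.5 / 3545.4 ≈ 0.99495
Gain = 20 log₁₀(0.99495) ≈ -0.04 dB
∠L = 84.29° − 81.89° = 2.40°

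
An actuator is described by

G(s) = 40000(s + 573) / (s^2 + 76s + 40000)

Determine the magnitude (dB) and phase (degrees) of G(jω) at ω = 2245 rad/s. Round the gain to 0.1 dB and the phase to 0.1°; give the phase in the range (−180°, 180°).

At s = jω = j2245:
zero (s+573): 573 + j2245 → |·| = √(573²+2245²) = √5368354 ≈ 2317, ∠ = arctan(2245/573) ≈ 75.68°
quadratic: (j2245)² + 76·j2245 + 40000 = -5000025 + j170620 → |·| ≈ 5.0029e+06, ∠ ≈ 178.05°
|G| = 40000 · 2317 / 5.0029e+06 ≈ 18.525
Gain = 20 log₁₀(18.525) ≈ 25.36 dB
∠G = 75.68° − 178.05° = -102.37°

25.4 dB, -102.4°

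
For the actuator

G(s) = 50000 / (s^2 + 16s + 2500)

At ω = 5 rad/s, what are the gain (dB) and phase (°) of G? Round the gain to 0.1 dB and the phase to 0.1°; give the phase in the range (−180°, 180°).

At s = jω = j5:
quadratic: (j5)² + 16·j5 + 2500 = 2475 + j80 → |·| ≈ 2476.3, ∠ ≈ 1.85°
|G| = 50000 / 2476.3 ≈ 20.191
Gain = 20 log₁₀(20.191) ≈ 26.10 dB
∠G = 0.00° − 1.85° = -1.85°

26.1 dB, -1.9°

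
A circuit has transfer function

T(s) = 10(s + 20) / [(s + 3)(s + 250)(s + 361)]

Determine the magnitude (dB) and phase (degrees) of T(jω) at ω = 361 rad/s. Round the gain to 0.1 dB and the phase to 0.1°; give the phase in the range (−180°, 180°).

-87.0 dB, -103.0°

At s = jω = j361:
zero (s+20): 20 + j361 → |·| = √(20²+361²) = √130721 ≈ 361.55, ∠ = arctan(361/20) ≈ 86.83°
pole (s+3): 3 + j361 → |·| = √(3²+361²) = √130330 ≈ 361.01, ∠ = arctan(361/3) ≈ 89.52°
pole (s+250): 250 + j361 → |·| = √(250²+361²) = √192821 ≈ 439.11, ∠ = arctan(361/250) ≈ 55.30°
pole (s+361): 361 + j361 → |·| = √(361²+361²) = √260642 ≈ 510.53, ∠ = arctan(361/361) ≈ 45.00°
|T| = 10 · 361.55 / 8.0931e+07 ≈ 4.4674e-05
Gain = 20 log₁₀(4.4674e-05) ≈ -87.00 dB
∠T = 86.83° − 189.82° = -102.99°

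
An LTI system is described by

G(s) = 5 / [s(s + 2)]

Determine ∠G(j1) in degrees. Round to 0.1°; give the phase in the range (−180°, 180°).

At s = jω = j1:
pole (s+2): 2 + j1 → |·| = √(2²+1²) = √5 ≈ 2.2361, ∠ = arctan(1/2) ≈ 26.57°
pole at origin: |s| = 1, ∠ = 90.00° (in denominator)
∠G = 0.00° − 116.57° = -116.57°

-116.6°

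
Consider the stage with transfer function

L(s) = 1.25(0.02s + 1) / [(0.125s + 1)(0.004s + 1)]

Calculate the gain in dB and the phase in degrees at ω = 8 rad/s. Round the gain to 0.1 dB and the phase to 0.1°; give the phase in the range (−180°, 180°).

At ω = 8 rad/s:
zero (1 + j8·0.02) = 1 + j0.16 → |·| ≈ 1.0127, ∠ ≈ 9.09°
pole (1 + j8·0.125) = 1 + j1 → |·| ≈ 1.4142, ∠ ≈ 45.00°
pole (1 + j8·0.004) = 1 + j0.032 → |·| ≈ 1.0005, ∠ ≈ 1.83°
|L| = 1.25 · 1.0127 / (1.4142 · 1.0005) ≈ 0.89467
Gain = 20 log₁₀(0.89467) ≈ -0.97 dB
∠L = (9.09°) − (45.00° + 1.83°) = -37.74°

-1.0 dB, -37.7°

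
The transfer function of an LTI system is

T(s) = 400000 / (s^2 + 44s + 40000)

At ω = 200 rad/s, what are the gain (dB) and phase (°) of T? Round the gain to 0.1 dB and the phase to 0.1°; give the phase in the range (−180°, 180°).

33.2 dB, -90.0°

At s = jω = j200:
quadratic: (j200)² + 44·j200 + 40000 = 0 + j8800 → |·| ≈ 8800, ∠ ≈ 90.00°
|T| = 400000 / 8800 ≈ 45.455
Gain = 20 log₁₀(45.455) ≈ 33.15 dB
∠T = 0.00° − 90.00° = -90.00°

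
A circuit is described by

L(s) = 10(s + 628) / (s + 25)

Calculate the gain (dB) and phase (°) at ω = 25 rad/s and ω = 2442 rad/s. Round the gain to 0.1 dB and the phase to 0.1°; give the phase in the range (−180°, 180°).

At s = jω = j25:
zero (s+628): 628 + j25 → |·| = √(628²+25²) = √395009 ≈ 628.5, ∠ = arctan(25/628) ≈ 2.28°
pole (s+25): 25 + j25 → |·| = √(25²+25²) = √1250 ≈ 35.355, ∠ = arctan(25/25) ≈ 45.00°
|L| = 10 · 628.5 / 35.355 ≈ 177.77
Gain = 20 log₁₀(177.77) ≈ 45.00 dB
∠L = 2.28° − 45.00° = -42.72°

At s = jω = j2442:
zero (s+628): 628 + j2442 → |·| = √(628²+2442²) = √6357748 ≈ 2521.5, ∠ = arctan(2442/628) ≈ 75.58°
pole (s+25): 25 + j2442 → |·| = √(25²+2442²) = √5963989 ≈ 2442.1, ∠ = arctan(2442/25) ≈ 89.41°
|L| = 10 · 2521.5 / 2442.1 ≈ 10.325
Gain = 20 log₁₀(10.325) ≈ 20.28 dB
∠L = 75.58° − 89.41° = -13.83°

ω = 25: 45.0 dB, -42.7°; ω = 2442: 20.3 dB, -13.8°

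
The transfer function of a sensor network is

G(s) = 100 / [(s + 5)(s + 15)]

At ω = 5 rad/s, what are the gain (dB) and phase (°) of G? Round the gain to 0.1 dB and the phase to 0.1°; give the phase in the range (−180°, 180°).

-1.0 dB, -63.4°

At s = jω = j5:
pole (s+5): 5 + j5 → |·| = √(5²+5²) = √50 ≈ 7.0711, ∠ = arctan(5/5) ≈ 45.00°
pole (s+15): 15 + j5 → |·| = √(15²+5²) = √250 ≈ 15.811, ∠ = arctan(5/15) ≈ 18.43°
|G| = 100 / 111.8 ≈ 0.89445
Gain = 20 log₁₀(0.89445) ≈ -0.97 dB
∠G = 0.00° − 63.43° = -63.43°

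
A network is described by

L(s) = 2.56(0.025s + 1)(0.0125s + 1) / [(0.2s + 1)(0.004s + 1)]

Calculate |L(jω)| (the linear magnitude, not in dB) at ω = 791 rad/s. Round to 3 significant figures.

At ω = 791 rad/s:
zero (1 + j791·0.025) = 1 + j19.775 → |·| ≈ 19.8, ∠ ≈ 87.11°
zero (1 + j791·0.0125) = 1 + j9.8875 → |·| ≈ 9.9379, ∠ ≈ 84.22°
pole (1 + j791·0.2) = 1 + j158.2 → |·| ≈ 158.2, ∠ ≈ 89.64°
pole (1 + j791·0.004) = 1 + j3.164 → |·| ≈ 3.3183, ∠ ≈ 72.46°
|L| = 2.56 · 19.8 · 9.9379 / (158.2 · 3.3183) ≈ 0.95957

0.960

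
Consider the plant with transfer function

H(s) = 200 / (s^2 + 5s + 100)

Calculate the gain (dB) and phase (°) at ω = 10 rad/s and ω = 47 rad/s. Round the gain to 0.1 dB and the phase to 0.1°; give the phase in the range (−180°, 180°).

At s = jω = j10:
quadratic: (j10)² + 5·j10 + 100 = 0 + j50 → |·| ≈ 50, ∠ ≈ 90.00°
|H| = 200 / 50 ≈ 4
Gain = 20 log₁₀(4) ≈ 12.04 dB
∠H = 0.00° − 90.00° = -90.00°

At s = jω = j47:
quadratic: (j47)² + 5·j47 + 100 = -2109 + j235 → |·| ≈ 2122.1, ∠ ≈ 173.64°
|H| = 200 / 2122.1 ≈ 0.094246
Gain = 20 log₁₀(0.094246) ≈ -20.51 dB
∠H = 0.00° − 173.64° = -173.64°

ω = 10: 12.0 dB, -90.0°; ω = 47: -20.5 dB, -173.6°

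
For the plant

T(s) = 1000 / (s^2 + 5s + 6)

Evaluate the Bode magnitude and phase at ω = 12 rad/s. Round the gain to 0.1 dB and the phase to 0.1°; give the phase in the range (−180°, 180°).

16.5 dB, -156.5°

Substitute s = j12:
Numerator: 1000 = 1000 + j0
Denominator: (j12)^2 + 5(j12) + 6 = -138 + j60
|N| = √(1000² + 0²) ≈ 1000, ∠N ≈ 0.00°
|D| = √(138² + 60²) ≈ 150.48, ∠D ≈ 156.50°
|T| = 1000 / 150.48 ≈ 6.6454
Gain = 20 log₁₀(6.6454) ≈ 16.45 dB
∠T = 0.00° − 156.50° = -156.50°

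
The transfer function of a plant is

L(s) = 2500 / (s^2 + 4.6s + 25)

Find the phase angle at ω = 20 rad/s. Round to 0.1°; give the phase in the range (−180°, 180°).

At s = jω = j20:
quadratic: (j20)² + 4.6·j20 + 25 = -375 + j92 → |·| ≈ 386.12, ∠ ≈ 166.22°
∠L = 0.00° − 166.22° = -166.22°

-166.2°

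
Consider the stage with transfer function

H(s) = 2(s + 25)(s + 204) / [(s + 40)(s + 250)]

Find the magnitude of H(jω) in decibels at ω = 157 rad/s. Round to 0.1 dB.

4.7 dB

At s = jω = j157:
zero (s+25): 25 + j157 → |·| = √(25²+157²) = √25274 ≈ 158.98, ∠ = arctan(157/25) ≈ 80.95°
zero (s+204): 204 + j157 → |·| = √(204²+157²) = √66265 ≈ 257.42, ∠ = arctan(157/204) ≈ 37.58°
pole (s+40): 40 + j157 → |·| = √(40²+157²) = √26249 ≈ 162.02, ∠ = arctan(157/40) ≈ 75.71°
pole (s+250): 250 + j157 → |·| = √(250²+157²) = √87149 ≈ 295.21, ∠ = arctan(157/250) ≈ 32.13°
|H| = 2 · 40925 / 47830 ≈ 1.7113
Gain = 20 log₁₀(1.7113) ≈ 4.67 dB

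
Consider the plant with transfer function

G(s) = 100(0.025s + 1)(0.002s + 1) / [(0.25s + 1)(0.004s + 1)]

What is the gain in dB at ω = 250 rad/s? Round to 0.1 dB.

At ω = 250 rad/s:
zero (1 + j250·0.025) = 1 + j6.25 → |·| ≈ 6.3295, ∠ ≈ 80.91°
zero (1 + j250·0.002) = 1 + j0.5 → |·| ≈ 1.118, ∠ ≈ 26.57°
pole (1 + j250·0.25) = 1 + j62.5 → |·| ≈ 62.508, ∠ ≈ 89.08°
pole (1 + j250·0.004) = 1 + j1 → |·| ≈ 1.4142, ∠ ≈ 45.00°
|G| = 100 · 6.3295 · 1.118 / (62.508 · 1.4142) ≈ 8.0051
Gain = 20 log₁₀(8.0051) ≈ 18.07 dB

18.1 dB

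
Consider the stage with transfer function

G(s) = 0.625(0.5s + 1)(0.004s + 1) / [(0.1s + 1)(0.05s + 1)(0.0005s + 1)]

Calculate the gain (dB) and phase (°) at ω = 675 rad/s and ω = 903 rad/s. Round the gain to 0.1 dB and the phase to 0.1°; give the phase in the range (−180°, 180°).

ω = 675: -12.0 dB, -36.6°; ω = 903: -12.5 dB, -38.0°

At ω = 675 rad/s:
zero (1 + j675·0.5) = 1 + j337.5 → |·| ≈ 337.5, ∠ ≈ 89.83°
zero (1 + j675·0.004) = 1 + j2.7 → |·| ≈ 2.8792, ∠ ≈ 69.68°
pole (1 + j675·0.1) = 1 + j67.5 → |·| ≈ 67.507, ∠ ≈ 89.15°
pole (1 + j675·0.05) = 1 + j33.75 → |·| ≈ 33.765, ∠ ≈ 88.30°
pole (1 + j675·0.0005) = 1 + j0.3375 → |·| ≈ 1.0554, ∠ ≈ 18.65°
|G| = 0.625 · 337.5 · 2.8792 / (67.507 · 33.765 · 1.0554) ≈ 0.25246
Gain = 20 log₁₀(0.25246) ≈ -11.96 dB
∠G = (89.83° + 69.68°) − (89.15° + 88.30° + 18.65°) = -36.59°

At ω = 903 rad/s:
zero (1 + j903·0.5) = 1 + j451.5 → |·| ≈ 451.5, ∠ ≈ 89.87°
zero (1 + j903·0.004) = 1 + j3.612 → |·| ≈ 3.7479, ∠ ≈ 74.52°
pole (1 + j903·0.1) = 1 + j90.3 → |·| ≈ 90.306, ∠ ≈ 89.37°
pole (1 + j903·0.05) = 1 + j45.15 → |·| ≈ 45.161, ∠ ≈ 88.73°
pole (1 + j903·0.0005) = 1 + j0.4515 → |·| ≈ 1.0972, ∠ ≈ 24.30°
|G| = 0.625 · 451.5 · 3.7479 / (90.306 · 45.161 · 1.0972) ≈ 0.23635
Gain = 20 log₁₀(0.23635) ≈ -12.53 dB
∠G = (89.87° + 74.52°) − (89.37° + 88.73° + 24.30°) = -38.01°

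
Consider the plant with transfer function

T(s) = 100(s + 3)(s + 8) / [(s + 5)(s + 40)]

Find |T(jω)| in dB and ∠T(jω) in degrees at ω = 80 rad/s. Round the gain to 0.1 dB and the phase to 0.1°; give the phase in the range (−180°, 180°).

39.1 dB, 22.3°

At s = jω = j80:
zero (s+3): 3 + j80 → |·| = √(3²+80²) = √6409 ≈ 80.056, ∠ = arctan(80/3) ≈ 87.85°
zero (s+8): 8 + j80 → |·| = √(8²+80²) = √6464 ≈ 80.399, ∠ = arctan(80/8) ≈ 84.29°
pole (s+5): 5 + j80 → |·| = √(5²+80²) = √6425 ≈ 80.156, ∠ = arctan(80/5) ≈ 86.42°
pole (s+40): 40 + j80 → |·| = √(40²+80²) = √8000 ≈ 89.443, ∠ = arctan(80/40) ≈ 63.43°
|T| = 100 · 6436.4 / 7169.4 ≈ 89.776
Gain = 20 log₁₀(89.776) ≈ 39.06 dB
∠T = 172.14° − 149.85° = 22.29°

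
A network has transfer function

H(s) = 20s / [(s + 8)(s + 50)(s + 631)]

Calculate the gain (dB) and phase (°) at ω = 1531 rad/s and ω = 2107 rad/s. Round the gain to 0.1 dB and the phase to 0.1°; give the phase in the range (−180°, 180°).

ω = 1531: -102.1 dB, -155.4°; ω = 2107: -107.3 dB, -161.8°

At s = jω = j1531:
zero at origin: s = j1531 → |·| = 1531, ∠ = 90.00°
pole (s+8): 8 + j1531 → |·| = √(8²+1531²) = √2344025 ≈ 1531, ∠ = arctan(1531/8) ≈ 89.70°
pole (s+50): 50 + j1531 → |·| = √(50²+1531²) = √2346461 ≈ 1531.8, ∠ = arctan(1531/50) ≈ 88.13°
pole (s+631): 631 + j1531 → |·| = √(631²+1531²) = √2742122 ≈ 1655.9, ∠ = arctan(1531/631) ≈ 67.60°
|H| = 20 · 1531 / 3.8834e+09 ≈ 7.8848e-06
Gain = 20 log₁₀(7.8848e-06) ≈ -102.06 dB
∠H = 90.00° − 245.43° = -155.43°

At s = jω = j2107:
zero at origin: s = j2107 → |·| = 2107, ∠ = 90.00°
pole (s+8): 8 + j2107 → |·| = √(8²+2107²) = √4439513 ≈ 2107, ∠ = arctan(2107/8) ≈ 89.78°
pole (s+50): 50 + j2107 → |·| = √(50²+2107²) = √4441949 ≈ 2107.6, ∠ = arctan(2107/50) ≈ 88.64°
pole (s+631): 631 + j2107 → |·| = √(631²+2107²) = √4837610 ≈ 2199.5, ∠ = arctan(2107/631) ≈ 73.33°
|H| = 20 · 2107 / 9.7673e+09 ≈ 4.3144e-06
Gain = 20 log₁₀(4.3144e-06) ≈ -107.30 dB
∠H = 90.00° − 251.75° = -161.75°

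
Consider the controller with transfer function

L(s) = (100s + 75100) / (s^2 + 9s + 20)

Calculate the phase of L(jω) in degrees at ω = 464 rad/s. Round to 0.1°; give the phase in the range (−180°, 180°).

Substitute s = j464:
Numerator: 100(j464) + 75100 = 75100 + j46400
Denominator: (j464)^2 + 9(j464) + 20 = -215276 + j4176
|N| = √(75100² + 46400²) ≈ 88278, ∠N ≈ 31.71°
|D| = √(215276² + 4176²) ≈ 2.1532e+05, ∠D ≈ 178.89°
∠L = 31.71° − 178.89° = -147.18°

-147.2°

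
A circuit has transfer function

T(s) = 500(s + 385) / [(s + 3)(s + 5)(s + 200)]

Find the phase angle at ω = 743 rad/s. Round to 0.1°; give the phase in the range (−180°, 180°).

168.3°

At s = jω = j743:
zero (s+385): 385 + j743 → |·| = √(385²+743²) = √700274 ≈ 836.82, ∠ = arctan(743/385) ≈ 62.61°
pole (s+3): 3 + j743 → |·| = √(3²+743²) = √552058 ≈ 743.01, ∠ = arctan(743/3) ≈ 89.77°
pole (s+5): 5 + j743 → |·| = √(5²+743²) = √552074 ≈ 743.02, ∠ = arctan(743/5) ≈ 89.61°
pole (s+200): 200 + j743 → |·| = √(200²+743²) = √592049 ≈ 769.45, ∠ = arctan(743/200) ≈ 74.93°
∠T = 62.61° − 254.31° = -191.70° ≡ 168.30° (principal value)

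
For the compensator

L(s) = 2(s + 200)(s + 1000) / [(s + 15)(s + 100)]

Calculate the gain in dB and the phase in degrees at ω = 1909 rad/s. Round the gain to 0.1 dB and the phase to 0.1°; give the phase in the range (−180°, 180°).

7.1 dB, -30.2°

At s = jω = j1909:
zero (s+200): 200 + j1909 → |·| = √(200²+1909²) = √3684281 ≈ 1919.4, ∠ = arctan(1909/200) ≈ 84.02°
zero (s+1000): 1000 + j1909 → |·| = √(1000²+1909²) = √4644281 ≈ 2155.1, ∠ = arctan(1909/1000) ≈ 62.35°
pole (s+15): 15 + j1909 → |·| = √(15²+1909²) = √3644506 ≈ 1909.1, ∠ = arctan(1909/15) ≈ 89.55°
pole (s+100): 100 + j1909 → |·| = √(100²+1909²) = √3654281 ≈ 1911.6, ∠ = arctan(1909/100) ≈ 87.00°
|L| = 2 · 4.1365e+06 / 3.6494e+06 ≈ 2.2669
Gain = 20 log₁₀(2.2669) ≈ 7.11 dB
∠L = 146.37° − 176.55° = -30.18°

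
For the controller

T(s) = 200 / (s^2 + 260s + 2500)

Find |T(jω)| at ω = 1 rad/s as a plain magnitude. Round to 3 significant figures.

0.0796

Substitute s = j1:
Numerator: 200 = 200 + j0
Denominator: (j1)^2 + 260(j1) + 2500 = 2499 + j260
|N| = √(200² + 0²) ≈ 200, ∠N ≈ 0.00°
|D| = √(2499² + 260²) ≈ 2512.5, ∠D ≈ 5.94°
|T| = 200 / 2512.5 ≈ 0.079602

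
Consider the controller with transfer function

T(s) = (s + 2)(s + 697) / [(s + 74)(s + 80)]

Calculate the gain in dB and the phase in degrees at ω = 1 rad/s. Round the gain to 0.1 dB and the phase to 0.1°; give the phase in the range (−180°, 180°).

At s = jω = j1:
zero (s+2): 2 + j1 → |·| = √(2²+1²) = √5 ≈ 2.2361, ∠ = arctan(1/2) ≈ 26.57°
zero (s+697): 697 + j1 → |·| = √(697²+1²) = √485810 ≈ 697, ∠ = arctan(1/697) ≈ 0.08°
pole (s+74): 74 + j1 → |·| = √(74²+1²) = √5477 ≈ 74.007, ∠ = arctan(1/74) ≈ 0.77°
pole (s+80): 80 + j1 → |·| = √(80²+1²) = √6401 ≈ 80.006, ∠ = arctan(1/80) ≈ 0.72°
|T| = 1 · 1558.6 / 5921 ≈ 0.26323
Gain = 20 log₁₀(0.26323) ≈ -11.59 dB
∠T = 26.65° − 1.49° = 25.16°

-11.6 dB, 25.2°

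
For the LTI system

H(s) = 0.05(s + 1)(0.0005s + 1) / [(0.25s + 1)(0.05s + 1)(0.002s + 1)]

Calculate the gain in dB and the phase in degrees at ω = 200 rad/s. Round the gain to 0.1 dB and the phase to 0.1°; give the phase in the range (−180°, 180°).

-34.6 dB, -99.5°

At ω = 200 rad/s:
zero (1 + j200·1) = 1 + j200 → |·| ≈ 200, ∠ ≈ 89.71°
zero (1 + j200·0.0005) = 1 + j0.1 → |·| ≈ 1.005, ∠ ≈ 5.71°
pole (1 + j200·0.25) = 1 + j50 → |·| ≈ 50.01, ∠ ≈ 88.85°
pole (1 + j200·0.05) = 1 + j10 → |·| ≈ 10.05, ∠ ≈ 84.29°
pole (1 + j200·0.002) = 1 + j0.4 → |·| ≈ 1.077, ∠ ≈ 21.80°
|H| = 0.05 · 200 · 1.005 / (50.01 · 10.05 · 1.077) ≈ 0.018566
Gain = 20 log₁₀(0.018566) ≈ -34.63 dB
∠H = (89.71° + 5.71°) − (88.85° + 84.29° + 21.80°) = -99.52°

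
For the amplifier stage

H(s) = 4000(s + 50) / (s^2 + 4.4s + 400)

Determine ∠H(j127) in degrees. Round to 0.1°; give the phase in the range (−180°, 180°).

At s = jω = j127:
zero (s+50): 50 + j127 → |·| = √(50²+127²) = √18629 ≈ 136.49, ∠ = arctan(127/50) ≈ 68.51°
quadratic: (j127)² + 4.4·j127 + 400 = -15729 + j558.8 → |·| ≈ 15739, ∠ ≈ 177.97°
∠H = 68.51° − 177.97° = -109.46°

-109.5°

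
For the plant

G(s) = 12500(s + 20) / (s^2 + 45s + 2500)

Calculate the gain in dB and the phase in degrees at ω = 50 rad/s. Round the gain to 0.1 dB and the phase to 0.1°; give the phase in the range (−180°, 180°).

At s = jω = j50:
zero (s+20): 20 + j50 → |·| = √(20²+50²) = √2900 ≈ 53.852, ∠ = arctan(50/20) ≈ 68.20°
quadratic: (j50)² + 45·j50 + 2500 = 0 + j2250 → |·| ≈ 2250, ∠ ≈ 90.00°
|G| = 12500 · 53.852 / 2250 ≈ 299.18
Gain = 20 log₁₀(299.18) ≈ 49.52 dB
∠G = 68.20° − 90.00° = -21.80°

49.5 dB, -21.8°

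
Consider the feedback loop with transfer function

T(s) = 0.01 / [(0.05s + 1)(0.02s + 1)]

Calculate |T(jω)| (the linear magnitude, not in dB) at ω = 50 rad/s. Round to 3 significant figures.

At ω = 50 rad/s:
pole (1 + j50·0.05) = 1 + j2.5 → |·| ≈ 2.6926, ∠ ≈ 68.20°
pole (1 + j50·0.02) = 1 + j1 → |·| ≈ 1.4142, ∠ ≈ 45.00°
|T| = 0.01 · 1 / (2.6926 · 1.4142) ≈ 0.0026261

0.00263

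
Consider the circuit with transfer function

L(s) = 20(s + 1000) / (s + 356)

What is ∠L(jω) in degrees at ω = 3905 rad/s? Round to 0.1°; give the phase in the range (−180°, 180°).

At s = jω = j3905:
zero (s+1000): 1000 + j3905 → |·| = √(1000²+3905²) = √16249025 ≈ 4031, ∠ = arctan(3905/1000) ≈ 75.64°
pole (s+356): 356 + j3905 → |·| = √(356²+3905²) = √15375761 ≈ 3921.2, ∠ = arctan(3905/356) ≈ 84.79°
∠L = 75.64° − 84.79° = -9.15°

-9.2°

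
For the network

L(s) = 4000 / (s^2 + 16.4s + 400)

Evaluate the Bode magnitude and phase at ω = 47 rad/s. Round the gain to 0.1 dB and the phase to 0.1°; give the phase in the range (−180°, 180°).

At s = jω = j47:
quadratic: (j47)² + 16.4·j47 + 400 = -1809 + j770.8 → |·| ≈ 1966.4, ∠ ≈ 156.92°
|L| = 4000 / 1966.4 ≈ 2.0342
Gain = 20 log₁₀(2.0342) ≈ 6.17 dB
∠L = 0.00° − 156.92° = -156.92°

6.2 dB, -156.9°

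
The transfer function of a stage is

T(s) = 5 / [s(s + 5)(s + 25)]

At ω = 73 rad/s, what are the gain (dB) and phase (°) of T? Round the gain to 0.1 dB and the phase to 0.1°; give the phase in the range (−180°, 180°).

-98.3 dB, 112.8°

At s = jω = j73:
pole (s+5): 5 + j73 → |·| = √(5²+73²) = √5354 ≈ 73.171, ∠ = arctan(73/5) ≈ 86.08°
pole (s+25): 25 + j73 → |·| = √(25²+73²) = √5954 ≈ 77.162, ∠ = arctan(73/25) ≈ 71.10°
pole at origin: |s| = 73, ∠ = 90.00° (in denominator)
|T| = 5 / 4.1216e+05 ≈ 1.2131e-05
Gain = 20 log₁₀(1.2131e-05) ≈ -98.32 dB
∠T = 0.00° − 247.18° = -247.18° ≡ 112.82° (principal value)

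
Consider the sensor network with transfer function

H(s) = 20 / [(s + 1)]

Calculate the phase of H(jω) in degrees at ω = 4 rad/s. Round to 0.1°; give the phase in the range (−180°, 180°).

-76.0°

At ω = 4 rad/s:
pole (1 + j4·1) = 1 + j4 → |·| ≈ 4.1231, ∠ ≈ 75.96°
∠H = (0°) − (75.96°) = -75.96°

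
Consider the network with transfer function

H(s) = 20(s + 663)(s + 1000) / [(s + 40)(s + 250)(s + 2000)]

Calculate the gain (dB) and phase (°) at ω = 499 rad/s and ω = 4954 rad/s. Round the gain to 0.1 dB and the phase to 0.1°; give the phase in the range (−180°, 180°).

At s = jω = j499:
zero (s+663): 663 + j499 → |·| = √(663²+499²) = √688570 ≈ 829.8, ∠ = arctan(499/663) ≈ 36.97°
zero (s+1000): 1000 + j499 → |·| = √(1000²+499²) = √1249001 ≈ 1117.6, ∠ = arctan(499/1000) ≈ 26.52°
pole (s+40): 40 + j499 → |·| = √(40²+499²) = √250601 ≈ 500.6, ∠ = arctan(499/40) ≈ 85.42°
pole (s+250): 250 + j499 → |·| = √(250²+499²) = √311501 ≈ 558.12, ∠ = arctan(499/250) ≈ 63.39°
pole (s+2000): 2000 + j499 → |·| = √(2000²+499²) = √4249001 ≈ 2061.3, ∠ = arctan(499/2000) ≈ 14.01°
|H| = 20 · 9.2738e+05 / 5.7592e+08 ≈ 0.032205
Gain = 20 log₁₀(0.032205) ≈ -29.84 dB
∠H = 63.49° − 162.82° = -99.33°

At s = jω = j4954:
zero (s+663): 663 + j4954 → |·| = √(663²+4954²) = √24981685 ≈ 4998.2, ∠ = arctan(4954/663) ≈ 82.38°
zero (s+1000): 1000 + j4954 → |·| = √(1000²+4954²) = √25542116 ≈ 5053.9, ∠ = arctan(4954/1000) ≈ 78.59°
pole (s+40): 40 + j4954 → |·| = √(40²+4954²) = √24543716 ≈ 4954.2, ∠ = arctan(4954/40) ≈ 89.54°
pole (s+250): 250 + j4954 → |·| = √(250²+4954²) = √24604616 ≈ 4960.3, ∠ = arctan(4954/250) ≈ 87.11°
pole (s+2000): 2000 + j4954 → |·| = √(2000²+4954²) = √28542116 ≈ 5342.5, ∠ = arctan(4954/2000) ≈ 68.02°
|H| = 20 · 2.526e+07 / 1.3129e+11 ≈ 0.003848
Gain = 20 log₁₀(0.003848) ≈ -48.30 dB
∠H = 160.97° − 244.67° = -83.70°

ω = 499: -29.8 dB, -99.3°; ω = 4954: -48.3 dB, -83.7°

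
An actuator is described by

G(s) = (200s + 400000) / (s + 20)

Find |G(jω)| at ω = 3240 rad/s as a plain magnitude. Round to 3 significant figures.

235

Substitute s = j3240:
Numerator: 200(j3240) + 400000 = 400000 + j648000
Denominator: (j3240) + 20 = 20 + j3240
|N| = √(400000² + 648000²) ≈ 7.6151e+05, ∠N ≈ 58.31°
|D| = √(20² + 3240²) ≈ 3240.1, ∠D ≈ 89.65°
|G| = 7.6151e+05 / 3240.1 ≈ 235.03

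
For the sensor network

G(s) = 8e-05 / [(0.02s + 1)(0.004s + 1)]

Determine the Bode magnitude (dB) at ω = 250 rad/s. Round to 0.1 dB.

At ω = 250 rad/s:
pole (1 + j250·0.02) = 1 + j5 → |·| ≈ 5.099, ∠ ≈ 78.69°
pole (1 + j250·0.004) = 1 + j1 → |·| ≈ 1.4142, ∠ ≈ 45.00°
|G| = 8e-05 · 1 / (5.099 · 1.4142) ≈ 1.1094e-05
Gain = 20 log₁₀(1.1094e-05) ≈ -99.10 dB

-99.1 dB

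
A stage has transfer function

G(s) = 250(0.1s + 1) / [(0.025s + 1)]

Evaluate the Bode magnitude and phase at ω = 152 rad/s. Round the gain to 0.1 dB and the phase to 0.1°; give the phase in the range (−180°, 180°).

At ω = 152 rad/s:
zero (1 + j152·0.1) = 1 + j15.2 → |·| ≈ 15.233, ∠ ≈ 86.24°
pole (1 + j152·0.025) = 1 + j3.8 → |·| ≈ 3.9294, ∠ ≈ 75.26°
|G| = 250 · 15.233 / (3.9294) ≈ 969.17
Gain = 20 log₁₀(969.17) ≈ 59.73 dB
∠G = (86.24°) − (75.26°) = 10.98°

59.7 dB, 11.0°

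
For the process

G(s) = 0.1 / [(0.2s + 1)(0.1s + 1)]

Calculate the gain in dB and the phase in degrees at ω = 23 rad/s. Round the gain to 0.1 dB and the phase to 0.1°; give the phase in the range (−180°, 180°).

-41.4 dB, -144.2°

At ω = 23 rad/s:
pole (1 + j23·0.2) = 1 + j4.6 → |·| ≈ 4.7074, ∠ ≈ 77.74°
pole (1 + j23·0.1) = 1 + j2.3 → |·| ≈ 2.508, ∠ ≈ 66.50°
|G| = 0.1 · 1 / (4.7074 · 2.508) ≈ 0.0084702
Gain = 20 log₁₀(0.0084702) ≈ -41.44 dB
∠G = (0°) − (77.74° + 66.50°) = -144.24°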